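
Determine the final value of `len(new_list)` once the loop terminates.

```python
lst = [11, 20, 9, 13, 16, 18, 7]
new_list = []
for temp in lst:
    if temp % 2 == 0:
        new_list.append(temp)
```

Let's trace through this code step by step.

Initialize: lst = [11, 20, 9, 13, 16, 18, 7]
Initialize: new_list = []
Entering loop: for temp in lst:
After iteration 1: temp = 11, new_list = []
After iteration 2: temp = 20, new_list = [20]
After iteration 3: temp = 9, new_list = [20]
After iteration 4: temp = 13, new_list = [20]
After iteration 5: temp = 16, new_list = [20, 16]
After iteration 6: temp = 18, new_list = [20, 16, 18]
After iteration 7: temp = 7, new_list = [20, 16, 18]
Loop ends.
len(new_list) = 3

Final answer: 3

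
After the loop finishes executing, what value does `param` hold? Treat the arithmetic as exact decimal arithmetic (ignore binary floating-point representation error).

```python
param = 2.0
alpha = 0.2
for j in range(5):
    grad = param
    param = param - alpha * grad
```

Let's trace through this code step by step.

Initialize: param = 2.0
Initialize: alpha = 0.2
Entering loop: for j in range(5):
After iteration 1: j = 0, param = 1.6, grad = 2.0
After iteration 2: j = 1, param = 1.28, grad = 1.6
After iteration 3: j = 2, param = 1.024, grad = 1.28
After iteration 4: j = 3, param = 0.8192, grad = 1.024
After iteration 5: j = 4, param = 0.65536, grad = 0.8192
Loop ends.

Final answer: 0.65536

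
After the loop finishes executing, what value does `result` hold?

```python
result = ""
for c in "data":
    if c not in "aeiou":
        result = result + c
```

Let's trace through this code step by step.

Initialize: result = ''
Entering loop: for c in "data":
After iteration 1: c = 'd', result = 'd'
After iteration 2: c = 'a', result = 'd'
After iteration 3: c = 't', result = 'dt'
After iteration 4: c = 'a', result = 'dt'
Loop ends.

Final answer: 'dt'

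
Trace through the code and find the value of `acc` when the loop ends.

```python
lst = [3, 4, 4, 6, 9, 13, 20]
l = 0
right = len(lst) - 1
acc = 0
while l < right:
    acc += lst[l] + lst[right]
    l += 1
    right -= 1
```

Let's trace through this code step by step.

Initialize: lst = [3, 4, 4, 6, 9, 13, 20]
Initialize: l = 0
Initialize: right = 6
Initialize: acc = 0
Entering loop: while l < right:
After iteration 1: l = 1, right = 5, acc = 23
After iteration 2: l = 2, right = 4, acc = 40
After iteration 3: l = 3, right = 3, acc = 53
Loop ends.

Final answer: 53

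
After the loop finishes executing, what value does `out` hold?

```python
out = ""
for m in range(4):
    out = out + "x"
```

Let's trace through this code step by step.

Initialize: out = ''
Entering loop: for m in range(4):
After iteration 1: m = 0, out = 'x'
After iteration 2: m = 1, out = 'xx'
After iteration 3: m = 2, out = 'xxx'
After iteration 4: m = 3, out = 'xxxx'
Loop ends.

Final answer: 'xxxx'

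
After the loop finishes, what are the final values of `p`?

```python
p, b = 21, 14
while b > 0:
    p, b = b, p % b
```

Let's trace through this code step by step.

Initialize: p = 21
Initialize: b = 14
Entering loop: while b > 0:
After iteration 1: p = 14, b = 7
After iteration 2: p = 7, b = 0
Loop ends.

Final answer: 7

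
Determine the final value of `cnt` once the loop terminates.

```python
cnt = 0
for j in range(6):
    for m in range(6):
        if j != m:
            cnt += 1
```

Let's trace through this code step by step.

Initialize: cnt = 0
Entering loop: for j in range(6):
After iteration 1: j = 0, cnt = 5
After iteration 2: j = 1, cnt = 10
After iteration 3: j = 2, cnt = 15
After iteration 4: j = 3, cnt = 20
After iteration 5: j = 4, cnt = 25
After iteration 6: j = 5, cnt = 30
Loop ends.

Final answer: 30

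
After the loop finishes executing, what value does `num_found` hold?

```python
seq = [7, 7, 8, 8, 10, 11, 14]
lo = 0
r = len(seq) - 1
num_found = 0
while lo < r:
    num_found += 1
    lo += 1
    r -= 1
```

Let's trace through this code step by step.

Initialize: seq = [7, 7, 8, 8, 10, 11, 14]
Initialize: lo = 0
Initialize: r = 6
Initialize: num_found = 0
Entering loop: while lo < r:
After iteration 1: lo = 1, r = 5, num_found = 1
After iteration 2: lo = 2, r = 4, num_found = 2
After iteration 3: lo = 3, r = 3, num_found = 3
Loop ends.

Final answer: 3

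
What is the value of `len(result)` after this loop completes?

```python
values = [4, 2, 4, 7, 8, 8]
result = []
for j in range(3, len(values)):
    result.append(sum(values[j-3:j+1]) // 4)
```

Let's trace through this code step by step.

Initialize: values = [4, 2, 4, 7, 8, 8]
Initialize: result = []
Entering loop: for j in range(3, len(values)):
After iteration 1: j = 3, result = [4]
After iteration 2: j = 4, result = [4, 5]
After iteration 3: j = 5, result = [4, 5, 6]
Loop ends.
len(result) = 3

Final answer: 3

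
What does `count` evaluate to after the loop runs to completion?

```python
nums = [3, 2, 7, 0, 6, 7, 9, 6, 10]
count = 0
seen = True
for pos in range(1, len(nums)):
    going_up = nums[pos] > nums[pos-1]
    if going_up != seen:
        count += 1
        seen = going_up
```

Let's trace through this code step by step.

Initialize: nums = [3, 2, 7, 0, 6, 7, 9, 6, 10]
Initialize: count = 0
Initialize: seen = True
Entering loop: for pos in range(1, len(nums)):
After iteration 1: pos = 1, count = 1, seen = False, going_up = False
After iteration 2: pos = 2, count = 2, seen = True, going_up = True
After iteration 3: pos = 3, count = 3, seen = False, going_up = False
After iteration 4: pos = 4, count = 4, seen = True, going_up = True
After iteration 5: pos = 5, count = 4, seen = True, going_up = True
After iteration 6: pos = 6, count = 4, seen = True, going_up = True
After iteration 7: pos = 7, count = 5, seen = False, going_up = False
After iteration 8: pos = 8, count = 6, seen = True, going_up = True
Loop ends.

Final answer: 6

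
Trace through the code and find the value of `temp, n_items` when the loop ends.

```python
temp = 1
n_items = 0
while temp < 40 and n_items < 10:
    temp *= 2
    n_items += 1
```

Let's trace through this code step by step.

Initialize: temp = 1
Initialize: n_items = 0
Entering loop: while temp < 40 and n_items < 10:
After iteration 1: temp = 2, n_items = 1
After iteration 2: temp = 4, n_items = 2
After iteration 3: temp = 8, n_items = 3
After iteration 4: temp = 16, n_items = 4
After iteration 5: temp = 32, n_items = 5
After iteration 6: temp = 64, n_items = 6
Loop ends.

Final answer: 64, 6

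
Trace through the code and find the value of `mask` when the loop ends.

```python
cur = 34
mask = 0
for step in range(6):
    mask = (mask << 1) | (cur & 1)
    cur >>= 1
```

Let's trace through this code step by step.

Initialize: cur = 34
Initialize: mask = 0
Entering loop: for step in range(6):
After iteration 1: step = 0, cur = 17, mask = 0
After iteration 2: step = 1, cur = 8, mask = 1
After iteration 3: step = 2, cur = 4, mask = 2
After iteration 4: step = 3, cur = 2, mask = 4
After iteration 5: step = 4, cur = 1, mask = 8
After iteration 6: step = 5, cur = 0, mask = 17
Loop ends.

Final answer: 17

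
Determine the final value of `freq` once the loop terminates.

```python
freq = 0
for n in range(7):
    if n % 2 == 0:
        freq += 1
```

Let's trace through this code step by step.

Initialize: freq = 0
Entering loop: for n in range(7):
After iteration 1: n = 0, freq = 1
After iteration 2: n = 1, freq = 1
After iteration 3: n = 2, freq = 2
After iteration 4: n = 3, freq = 2
After iteration 5: n = 4, freq = 3
After iteration 6: n = 5, freq = 3
After iteration 7: n = 6, freq = 4
Loop ends.

Final answer: 4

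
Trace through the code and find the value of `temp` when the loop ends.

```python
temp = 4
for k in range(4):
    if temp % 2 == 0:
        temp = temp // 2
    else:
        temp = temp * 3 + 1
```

Let's trace through this code step by step.

Initialize: temp = 4
Entering loop: for k in range(4):
After iteration 1: k = 0, temp = 2
After iteration 2: k = 1, temp = 1
After iteration 3: k = 2, temp = 4
After iteration 4: k = 3, temp = 2
Loop ends.

Final answer: 2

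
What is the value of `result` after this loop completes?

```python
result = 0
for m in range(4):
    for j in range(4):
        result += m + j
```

Let's trace through this code step by step.

Initialize: result = 0
Entering loop: for m in range(4):
After iteration 1: m = 0, result = 6
After iteration 2: m = 1, result = 16
After iteration 3: m = 2, result = 30
After iteration 4: m = 3, result = 48
Loop ends.

Final answer: 48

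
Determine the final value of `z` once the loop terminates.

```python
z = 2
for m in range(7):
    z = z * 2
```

Let's trace through this code step by step.

Initialize: z = 2
Entering loop: for m in range(7):
After iteration 1: m = 0, z = 4
After iteration 2: m = 1, z = 8
After iteration 3: m = 2, z = 16
After iteration 4: m = 3, z = 32
After iteration 5: m = 4, z = 64
After iteration 6: m = 5, z = 128
After iteration 7: m = 6, z = 256
Loop ends.

Final answer: 256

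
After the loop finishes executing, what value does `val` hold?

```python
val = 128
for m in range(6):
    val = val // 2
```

Let's trace through this code step by step.

Initialize: val = 128
Entering loop: for m in range(6):
After iteration 1: m = 0, val = 64
After iteration 2: m = 1, val = 32
After iteration 3: m = 2, val = 16
After iteration 4: m = 3, val = 8
After iteration 5: m = 4, val = 4
After iteration 6: m = 5, val = 2
Loop ends.

Final answer: 2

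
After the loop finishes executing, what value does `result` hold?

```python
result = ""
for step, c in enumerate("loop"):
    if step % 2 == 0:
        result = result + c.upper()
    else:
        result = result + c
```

Let's trace through this code step by step.

Initialize: result = ''
Entering loop: for step, c in enumerate("loop"):
After iteration 1: step = 0, c = 'l', result = 'L'
After iteration 2: step = 1, c = 'o', result = 'Lo'
After iteration 3: step = 2, c = 'o', result = 'LoO'
After iteration 4: step = 3, c = 'p', result = 'LoOp'
Loop ends.

Final answer: 'LoOp'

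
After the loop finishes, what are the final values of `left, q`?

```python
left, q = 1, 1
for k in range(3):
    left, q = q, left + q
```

Let's trace through this code step by step.

Initialize: left = 1
Initialize: q = 1
Entering loop: for k in range(3):
After iteration 1: k = 0, left = 1, q = 2
After iteration 2: k = 1, left = 2, q = 3
After iteration 3: k = 2, left = 3, q = 5
Loop ends.

Final answer: 3, 5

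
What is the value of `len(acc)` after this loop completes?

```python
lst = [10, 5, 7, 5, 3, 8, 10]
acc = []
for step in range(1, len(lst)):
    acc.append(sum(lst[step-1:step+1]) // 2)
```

Let's trace through this code step by step.

Initialize: lst = [10, 5, 7, 5, 3, 8, 10]
Initialize: acc = []
Entering loop: for step in range(1, len(lst)):
After iteration 1: step = 1, acc = [7]
After iteration 2: step = 2, acc = [7, 6]
After iteration 3: step = 3, acc = [7, 6, 6]
After iteration 4: step = 4, acc = [7, 6, 6, 4]
After iteration 5: step = 5, acc = [7, 6, 6, 4, 5]
After iteration 6: step = 6, acc = [7, 6, 6, 4, 5, 9]
Loop ends.
len(acc) = 6

Final answer: 6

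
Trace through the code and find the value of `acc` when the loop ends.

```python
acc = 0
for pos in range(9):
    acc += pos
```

Let's trace through this code step by step.

Initialize: acc = 0
Entering loop: for pos in range(9):
After iteration 1: pos = 0, acc = 0
After iteration 2: pos = 1, acc = 1
After iteration 3: pos = 2, acc = 3
After iteration 4: pos = 3, acc = 6
After iteration 5: pos = 4, acc = 10
After iteration 6: pos = 5, acc = 15
After iteration 7: pos = 6, acc = 21
After iteration 8: pos = 7, acc = 28
After iteration 9: pos = 8, acc = 36
Loop ends.

Final answer: 36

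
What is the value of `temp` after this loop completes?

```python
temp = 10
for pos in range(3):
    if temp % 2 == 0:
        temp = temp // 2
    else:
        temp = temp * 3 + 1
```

Let's trace through this code step by step.

Initialize: temp = 10
Entering loop: for pos in range(3):
After iteration 1: pos = 0, temp = 5
After iteration 2: pos = 1, temp = 16
After iteration 3: pos = 2, temp = 8
Loop ends.

Final answer: 8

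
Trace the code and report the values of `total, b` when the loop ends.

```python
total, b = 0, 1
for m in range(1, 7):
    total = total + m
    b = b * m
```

Let's trace through this code step by step.

Initialize: total = 0
Initialize: b = 1
Entering loop: for m in range(1, 7):
After iteration 1: m = 1, total = 1, b = 1
After iteration 2: m = 2, total = 3, b = 2
After iteration 3: m = 3, total = 6, b = 6
After iteration 4: m = 4, total = 10, b = 24
After iteration 5: m = 5, total = 15, b = 120
After iteration 6: m = 6, total = 21, b = 720
Loop ends.

Final answer: 21, 720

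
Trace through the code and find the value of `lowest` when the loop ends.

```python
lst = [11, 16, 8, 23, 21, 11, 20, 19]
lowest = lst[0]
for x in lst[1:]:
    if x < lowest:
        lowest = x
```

Let's trace through this code step by step.

Initialize: lst = [11, 16, 8, 23, 21, 11, 20, 19]
Initialize: lowest = 11
Entering loop: for x in lst[1:]:
After iteration 1: x = 16, lowest = 11
After iteration 2: x = 8, lowest = 8
After iteration 3: x = 23, lowest = 8
After iteration 4: x = 21, lowest = 8
After iteration 5: x = 11, lowest = 8
After iteration 6: x = 20, lowest = 8
After iteration 7: x = 19, lowest = 8
Loop ends.

Final answer: 8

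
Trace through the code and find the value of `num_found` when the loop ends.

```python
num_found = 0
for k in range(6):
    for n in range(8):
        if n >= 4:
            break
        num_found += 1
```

Let's trace through this code step by step.

Initialize: num_found = 0
Entering loop: for k in range(6):
After iteration 1: k = 0, num_found = 4
After iteration 2: k = 1, num_found = 8
After iteration 3: k = 2, num_found = 12
After iteration 4: k = 3, num_found = 16
After iteration 5: k = 4, num_found = 20
After iteration 6: k = 5, num_found = 24
Loop ends.

Final answer: 24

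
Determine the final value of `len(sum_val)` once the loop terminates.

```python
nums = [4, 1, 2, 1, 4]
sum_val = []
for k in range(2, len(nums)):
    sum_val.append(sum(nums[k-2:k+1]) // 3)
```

Let's trace through this code step by step.

Initialize: nums = [4, 1, 2, 1, 4]
Initialize: sum_val = []
Entering loop: for k in range(2, len(nums)):
After iteration 1: k = 2, sum_val = [2]
After iteration 2: k = 3, sum_val = [2, 1]
After iteration 3: k = 4, sum_val = [2, 1, 2]
Loop ends.
len(sum_val) = 3

Final answer: 3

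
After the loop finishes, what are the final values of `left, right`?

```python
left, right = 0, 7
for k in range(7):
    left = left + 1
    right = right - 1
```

Let's trace through this code step by step.

Initialize: left = 0
Initialize: right = 7
Entering loop: for k in range(7):
After iteration 1: k = 0, left = 1, right = 6
After iteration 2: k = 1, left = 2, right = 5
After iteration 3: k = 2, left = 3, right = 4
After iteration 4: k = 3, left = 4, right = 3
After iteration 5: k = 4, left = 5, right = 2
After iteration 6: k = 5, left = 6, right = 1
After iteration 7: k = 6, left = 7, right = 0
Loop ends.

Final answer: 7, 0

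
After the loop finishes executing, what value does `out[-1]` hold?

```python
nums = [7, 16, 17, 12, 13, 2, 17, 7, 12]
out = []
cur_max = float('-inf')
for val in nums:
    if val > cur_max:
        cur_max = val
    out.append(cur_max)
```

Let's trace through this code step by step.

Initialize: nums = [7, 16, 17, 12, 13, 2, 17, 7, 12]
Initialize: out = []
Initialize: cur_max = -inf
Entering loop: for val in nums:
After iteration 1: val = 7, out = [7], cur_max = 7
After iteration 2: val = 16, out = [7, 16], cur_max = 16
After iteration 3: val = 17, out = [7, 16, 17], cur_max = 17
After iteration 4: val = 12, out = [7, 16, 17, 17], cur_max = 17
After iteration 5: val = 13, out = [7, 16, 17, 17, 17], cur_max = 17
After iteration 6: val = 2, out = [7, 16, 17, 17, 17, 17], cur_max = 17
After iteration 7: val = 17, out = [7, 16, 17, 17, 17, 17, 17], cur_max = 17
After iteration 8: val = 7, out = [7, 16, 17, 17, 17, 17, 17, 17], cur_max = 17
After iteration 9: val = 12, out = [7, 16, 17, 17, 17, 17, 17, 17, 17], cur_max = 17
Loop ends.
out[-1] = 17

Final answer: 17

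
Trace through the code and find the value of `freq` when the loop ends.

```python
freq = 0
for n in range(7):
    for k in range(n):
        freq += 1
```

Let's trace through this code step by step.

Initialize: freq = 0
Entering loop: for n in range(7):
After iteration 1: n = 0, freq = 0
After iteration 2: n = 1, freq = 1, k = 0
After iteration 3: n = 2, freq = 3, k = 1
After iteration 4: n = 3, freq = 6, k = 2
After iteration 5: n = 4, freq = 10, k = 3
After iteration 6: n = 5, freq = 15, k = 4
After iteration 7: n = 6, freq = 21, k = 5
Loop ends.

Final answer: 21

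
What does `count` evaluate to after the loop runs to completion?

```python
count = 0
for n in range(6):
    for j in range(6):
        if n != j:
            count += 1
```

Let's trace through this code step by step.

Initialize: count = 0
Entering loop: for n in range(6):
After iteration 1: n = 0, count = 5
After iteration 2: n = 1, count = 10
After iteration 3: n = 2, count = 15
After iteration 4: n = 3, count = 20
After iteration 5: n = 4, count = 25
After iteration 6: n = 5, count = 30
Loop ends.

Final answer: 30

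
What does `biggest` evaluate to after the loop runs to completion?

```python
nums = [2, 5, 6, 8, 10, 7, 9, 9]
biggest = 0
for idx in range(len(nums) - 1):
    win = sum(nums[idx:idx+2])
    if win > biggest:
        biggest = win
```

Let's trace through this code step by step.

Initialize: nums = [2, 5, 6, 8, 10, 7, 9, 9]
Initialize: biggest = 0
Entering loop: for idx in range(len(nums) - 1):
After iteration 1: idx = 0, biggest = 7, win = 7
After iteration 2: idx = 1, biggest = 11, win = 11
After iteration 3: idx = 2, biggest = 14, win = 14
After iteration 4: idx = 3, biggest = 18, win = 18
After iteration 5: idx = 4, biggest = 18, win = 17
After iteration 6: idx = 5, biggest = 18, win = 16
After iteration 7: idx = 6, biggest = 18, win = 18
Loop ends.

Final answer: 18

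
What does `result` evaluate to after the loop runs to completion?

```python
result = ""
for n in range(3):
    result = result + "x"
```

Let's trace through this code step by step.

Initialize: result = ''
Entering loop: for n in range(3):
After iteration 1: n = 0, result = 'x'
After iteration 2: n = 1, result = 'xx'
After iteration 3: n = 2, result = 'xxx'
Loop ends.

Final answer: 'xxx'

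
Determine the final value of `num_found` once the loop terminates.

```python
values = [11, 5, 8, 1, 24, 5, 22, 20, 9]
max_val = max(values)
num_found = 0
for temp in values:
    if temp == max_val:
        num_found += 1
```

Let's trace through this code step by step.

Initialize: values = [11, 5, 8, 1, 24, 5, 22, 20, 9]
Initialize: max_val = 24
Initialize: num_found = 0
Entering loop: for temp in values:
After iteration 1: temp = 11, num_found = 0
After iteration 2: temp = 5, num_found = 0
After iteration 3: temp = 8, num_found = 0
After iteration 4: temp = 1, num_found = 0
After iteration 5: temp = 24, num_found = 1
After iteration 6: temp = 5, num_found = 1
After iteration 7: temp = 22, num_found = 1
After iteration 8: temp = 20, num_found = 1
After iteration 9: temp = 9, num_found = 1
Loop ends.

Final answer: 1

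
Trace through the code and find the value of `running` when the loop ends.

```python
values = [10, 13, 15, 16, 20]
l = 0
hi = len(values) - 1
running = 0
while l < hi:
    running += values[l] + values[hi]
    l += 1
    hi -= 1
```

Let's trace through this code step by step.

Initialize: values = [10, 13, 15, 16, 20]
Initialize: l = 0
Initialize: hi = 4
Initialize: running = 0
Entering loop: while l < hi:
After iteration 1: l = 1, hi = 3, running = 30
After iteration 2: l = 2, hi = 2, running = 59
Loop ends.

Final answer: 59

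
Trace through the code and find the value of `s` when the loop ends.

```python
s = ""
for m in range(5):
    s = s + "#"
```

Let's trace through this code step by step.

Initialize: s = ''
Entering loop: for m in range(5):
After iteration 1: m = 0, s = '#'
After iteration 2: m = 1, s = '##'
After iteration 3: m = 2, s = '###'
After iteration 4: m = 3, s = '####'
After iteration 5: m = 4, s = '#####'
Loop ends.

Final answer: '#####'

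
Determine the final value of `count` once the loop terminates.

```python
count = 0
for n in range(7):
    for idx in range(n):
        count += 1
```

Let's trace through this code step by step.

Initialize: count = 0
Entering loop: for n in range(7):
After iteration 1: n = 0, count = 0
After iteration 2: n = 1, count = 1, idx = 0
After iteration 3: n = 2, count = 3, idx = 1
After iteration 4: n = 3, count = 6, idx = 2
After iteration 5: n = 4, count = 10, idx = 3
After iteration 6: n = 5, count = 15, idx = 4
After iteration 7: n = 6, count = 21, idx = 5
Loop ends.

Final answer: 21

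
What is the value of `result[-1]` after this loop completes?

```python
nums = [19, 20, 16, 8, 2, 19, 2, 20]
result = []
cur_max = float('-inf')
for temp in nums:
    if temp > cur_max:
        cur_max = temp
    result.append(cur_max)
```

Let's trace through this code step by step.

Initialize: nums = [19, 20, 16, 8, 2, 19, 2, 20]
Initialize: result = []
Initialize: cur_max = -inf
Entering loop: for temp in nums:
After iteration 1: temp = 19, result = [19], cur_max = 19
After iteration 2: temp = 20, result = [19, 20], cur_max = 20
After iteration 3: temp = 16, result = [19, 20, 20], cur_max = 20
After iteration 4: temp = 8, result = [19, 20, 20, 20], cur_max = 20
After iteration 5: temp = 2, result = [19, 20, 20, 20, 20], cur_max = 20
After iteration 6: temp = 19, result = [19, 20, 20, 20, 20, 20], cur_max = 20
After iteration 7: temp = 2, result = [19, 20, 20, 20, 20, 20, 20], cur_max = 20
After iteration 8: temp = 20, result = [19, 20, 20, 20, 20, 20, 20, 20], cur_max = 20
Loop ends.
result[-1] = 20

Final answer: 20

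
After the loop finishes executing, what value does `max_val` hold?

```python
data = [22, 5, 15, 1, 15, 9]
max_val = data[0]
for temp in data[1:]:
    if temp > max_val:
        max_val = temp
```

Let's trace through this code step by step.

Initialize: data = [22, 5, 15, 1, 15, 9]
Initialize: max_val = 22
Entering loop: for temp in data[1:]:
After iteration 1: temp = 5, max_val = 22
After iteration 2: temp = 15, max_val = 22
After iteration 3: temp = 1, max_val = 22
After iteration 4: temp = 15, max_val = 22
After iteration 5: temp = 9, max_val = 22
Loop ends.

Final answer: 22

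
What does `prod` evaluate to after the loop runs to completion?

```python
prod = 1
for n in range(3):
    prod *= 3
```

Let's trace through this code step by step.

Initialize: prod = 1
Entering loop: for n in range(3):
After iteration 1: n = 0, prod = 3
After iteration 2: n = 1, prod = 9
After iteration 3: n = 2, prod = 27
Loop ends.

Final answer: 27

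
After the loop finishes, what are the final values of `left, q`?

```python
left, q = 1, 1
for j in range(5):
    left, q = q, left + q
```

Let's trace through this code step by step.

Initialize: left = 1
Initialize: q = 1
Entering loop: for j in range(5):
After iteration 1: j = 0, left = 1, q = 2
After iteration 2: j = 1, left = 2, q = 3
After iteration 3: j = 2, left = 3, q = 5
After iteration 4: j = 3, left = 5, q = 8
After iteration 5: j = 4, left = 8, q = 13
Loop ends.

Final answer: 8, 13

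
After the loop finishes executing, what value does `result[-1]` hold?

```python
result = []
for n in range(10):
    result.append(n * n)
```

Let's trace through this code step by step.

Initialize: result = []
Entering loop: for n in range(10):
After iteration 1: n = 0, result = [0]
After iteration 2: n = 1, result = [0, 1]
After iteration 3: n = 2, result = [0, 1, 4]
After iteration 4: n = 3, result = [0, 1, 4, 9]
After iteration 5: n = 4, result = [0, 1, 4, 9, 16]
After iteration 6: n = 5, result = [0, 1, 4, 9, 16, 25]
After iteration 7: n = 6, result = [0, 1, 4, 9, 16, 25, 36]
After iteration 8: n = 7, result = [0, 1, 4, 9, 16, 25, 36, 49]
After iteration 9: n = 8, result = [0, 1, 4, 9, 16, 25, 36, 49, 64]
After iteration 10: n = 9, result = [0, 1, 4, 9, 16, 25, 36, 49, 64, 81]
Loop ends.
result[-1] = 81

Final answer: 81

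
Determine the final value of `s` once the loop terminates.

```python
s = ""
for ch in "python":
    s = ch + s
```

Let's trace through this code step by step.

Initialize: s = ''
Entering loop: for ch in "python":
After iteration 1: ch = 'p', s = 'p'
After iteration 2: ch = 'y', s = 'yp'
After iteration 3: ch = 't', s = 'typ'
After iteration 4: ch = 'h', s = 'htyp'
After iteration 5: ch = 'o', s = 'ohtyp'
After iteration 6: ch = 'n', s = 'nohtyp'
Loop ends.

Final answer: 'nohtyp'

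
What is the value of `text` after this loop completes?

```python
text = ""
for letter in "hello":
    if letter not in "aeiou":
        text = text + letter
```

Let's trace through this code step by step.

Initialize: text = ''
Entering loop: for letter in "hello":
After iteration 1: letter = 'h', text = 'h'
After iteration 2: letter = 'e', text = 'h'
After iteration 3: letter = 'l', text = 'hl'
After iteration 4: letter = 'l', text = 'hll'
After iteration 5: letter = 'o', text = 'hll'
Loop ends.

Final answer: 'hll'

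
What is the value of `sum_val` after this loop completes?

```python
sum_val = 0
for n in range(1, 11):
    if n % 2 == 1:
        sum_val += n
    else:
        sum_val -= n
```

Let's trace through this code step by step.

Initialize: sum_val = 0
Entering loop: for n in range(1, 11):
After iteration 1: n = 1, sum_val = 1
After iteration 2: n = 2, sum_val = -1
After iteration 3: n = 3, sum_val = 2
After iteration 4: n = 4, sum_val = -2
After iteration 5: n = 5, sum_val = 3
After iteration 6: n = 6, sum_val = -3
After iteration 7: n = 7, sum_val = 4
After iteration 8: n = 8, sum_val = -4
After iteration 9: n = 9, sum_val = 5
After iteration 10: n = 10, sum_val = -5
Loop ends.

Final answer: -5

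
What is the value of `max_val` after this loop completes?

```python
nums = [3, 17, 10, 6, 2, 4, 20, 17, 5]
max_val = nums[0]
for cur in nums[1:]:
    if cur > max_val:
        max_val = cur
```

Let's trace through this code step by step.

Initialize: nums = [3, 17, 10, 6, 2, 4, 20, 17, 5]
Initialize: max_val = 3
Entering loop: for cur in nums[1:]:
After iteration 1: cur = 17, max_val = 17
After iteration 2: cur = 10, max_val = 17
After iteration 3: cur = 6, max_val = 17
After iteration 4: cur = 2, max_val = 17
After iteration 5: cur = 4, max_val = 17
After iteration 6: cur = 20, max_val = 20
After iteration 7: cur = 17, max_val = 20
After iteration 8: cur = 5, max_val = 20
Loop ends.

Final answer: 20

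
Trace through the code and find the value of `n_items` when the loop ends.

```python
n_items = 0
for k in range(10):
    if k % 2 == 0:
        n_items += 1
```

Let's trace through this code step by step.

Initialize: n_items = 0
Entering loop: for k in range(10):
After iteration 1: k = 0, n_items = 1
After iteration 2: k = 1, n_items = 1
After iteration 3: k = 2, n_items = 2
After iteration 4: k = 3, n_items = 2
After iteration 5: k = 4, n_items = 3
After iteration 6: k = 5, n_items = 3
After iteration 7: k = 6, n_items = 4
After iteration 8: k = 7, n_items = 4
After iteration 9: k = 8, n_items = 5
After iteration 10: k = 9, n_items = 5
Loop ends.

Final answer: 5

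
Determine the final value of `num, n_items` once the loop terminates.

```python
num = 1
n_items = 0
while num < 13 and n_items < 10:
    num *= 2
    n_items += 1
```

Let's trace through this code step by step.

Initialize: num = 1
Initialize: n_items = 0
Entering loop: while num < 13 and n_items < 10:
After iteration 1: num = 2, n_items = 1
After iteration 2: num = 4, n_items = 2
After iteration 3: num = 8, n_items = 3
After iteration 4: num = 16, n_items = 4
Loop ends.

Final answer: 16, 4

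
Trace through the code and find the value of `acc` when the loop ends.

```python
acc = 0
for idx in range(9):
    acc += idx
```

Let's trace through this code step by step.

Initialize: acc = 0
Entering loop: for idx in range(9):
After iteration 1: idx = 0, acc = 0
After iteration 2: idx = 1, acc = 1
After iteration 3: idx = 2, acc = 3
After iteration 4: idx = 3, acc = 6
After iteration 5: idx = 4, acc = 10
After iteration 6: idx = 5, acc = 15
After iteration 7: idx = 6, acc = 21
After iteration 8: idx = 7, acc = 28
After iteration 9: idx = 8, acc = 36
Loop ends.

Final answer: 36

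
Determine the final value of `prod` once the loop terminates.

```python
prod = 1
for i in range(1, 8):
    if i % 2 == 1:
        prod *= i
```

Let's trace through this code step by step.

Initialize: prod = 1
Entering loop: for i in range(1, 8):
After iteration 1: i = 1, prod = 1
After iteration 2: i = 2, prod = 1
After iteration 3: i = 3, prod = 3
After iteration 4: i = 4, prod = 3
After iteration 5: i = 5, prod = 15
After iteration 6: i = 6, prod = 15
After iteration 7: i = 7, prod = 105
Loop ends.

Final answer: 105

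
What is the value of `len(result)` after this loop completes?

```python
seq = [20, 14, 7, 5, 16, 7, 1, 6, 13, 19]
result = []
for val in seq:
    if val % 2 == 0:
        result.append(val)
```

Let's trace through this code step by step.

Initialize: seq = [20, 14, 7, 5, 16, 7, 1, 6, 13, 19]
Initialize: result = []
Entering loop: for val in seq:
After iteration 1: val = 20, result = [20]
After iteration 2: val = 14, result = [20, 14]
After iteration 3: val = 7, result = [20, 14]
After iteration 4: val = 5, result = [20, 14]
After iteration 5: val = 16, result = [20, 14, 16]
After iteration 6: val = 7, result = [20, 14, 16]
After iteration 7: val = 1, result = [20, 14, 16]
After iteration 8: val = 6, result = [20, 14, 16, 6]
After iteration 9: val = 13, result = [20, 14, 16, 6]
After iteration 10: val = 19, result = [20, 14, 16, 6]
Loop ends.
len(result) = 4

Final answer: 4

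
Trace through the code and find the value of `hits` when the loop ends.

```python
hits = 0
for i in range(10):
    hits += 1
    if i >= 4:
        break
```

Let's trace through this code step by step.

Initialize: hits = 0
Entering loop: for i in range(10):
After iteration 1: i = 0, hits = 1
After iteration 2: i = 1, hits = 2
After iteration 3: i = 2, hits = 3
After iteration 4: i = 3, hits = 4
After iteration 5: i = 4, hits = 5
Loop ends.

Final answer: 5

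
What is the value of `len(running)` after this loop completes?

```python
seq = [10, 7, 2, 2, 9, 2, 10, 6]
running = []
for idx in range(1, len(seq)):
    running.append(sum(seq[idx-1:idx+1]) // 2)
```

Let's trace through this code step by step.

Initialize: seq = [10, 7, 2, 2, 9, 2, 10, 6]
Initialize: running = []
Entering loop: for idx in range(1, len(seq)):
After iteration 1: idx = 1, running = [8]
After iteration 2: idx = 2, running = [8, 4]
After iteration 3: idx = 3, running = [8, 4, 2]
After iteration 4: idx = 4, running = [8, 4, 2, 5]
After iteration 5: idx = 5, running = [8, 4, 2, 5, 5]
After iteration 6: idx = 6, running = [8, 4, 2, 5, 5, 6]
After iteration 7: idx = 7, running = [8, 4, 2, 5, 5, 6, 8]
Loop ends.
len(running) = 7

Final answer: 7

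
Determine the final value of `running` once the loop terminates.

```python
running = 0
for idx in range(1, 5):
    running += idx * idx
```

Let's trace through this code step by step.

Initialize: running = 0
Entering loop: for idx in range(1, 5):
After iteration 1: idx = 1, running = 1
After iteration 2: idx = 2, running = 5
After iteration 3: idx = 3, running = 14
After iteration 4: idx = 4, running = 30
Loop ends.

Final answer: 30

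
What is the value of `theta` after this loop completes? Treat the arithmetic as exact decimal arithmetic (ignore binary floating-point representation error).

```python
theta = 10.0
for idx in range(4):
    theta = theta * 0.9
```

Let's trace through this code step by step.

Initialize: theta = 10.0
Entering loop: for idx in range(4):
After iteration 1: idx = 0, theta = 9.0
After iteration 2: idx = 1, theta = 8.1
After iteration 3: idx = 2, theta = 7.29
After iteration 4: idx = 3, theta = 6.561
Loop ends.

Final answer: 6.561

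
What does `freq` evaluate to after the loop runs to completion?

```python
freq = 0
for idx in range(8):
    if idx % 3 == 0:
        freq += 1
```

Let's trace through this code step by step.

Initialize: freq = 0
Entering loop: for idx in range(8):
After iteration 1: idx = 0, freq = 1
After iteration 2: idx = 1, freq = 1
After iteration 3: idx = 2, freq = 1
After iteration 4: idx = 3, freq = 2
After iteration 5: idx = 4, freq = 2
After iteration 6: idx = 5, freq = 2
After iteration 7: idx = 6, freq = 3
After iteration 8: idx = 7, freq = 3
Loop ends.

Final answer: 3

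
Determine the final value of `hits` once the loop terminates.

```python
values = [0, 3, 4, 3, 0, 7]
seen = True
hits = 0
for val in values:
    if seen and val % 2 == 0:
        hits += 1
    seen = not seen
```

Let's trace through this code step by step.

Initialize: values = [0, 3, 4, 3, 0, 7]
Initialize: seen = True
Initialize: hits = 0
Entering loop: for val in values:
After iteration 1: val = 0, seen = False, hits = 1
After iteration 2: val = 3, seen = True, hits = 1
After iteration 3: val = 4, seen = False, hits = 2
After iteration 4: val = 3, seen = True, hits = 2
After iteration 5: val = 0, seen = False, hits = 3
After iteration 6: val = 7, seen = True, hits = 3
Loop ends.

Final answer: 3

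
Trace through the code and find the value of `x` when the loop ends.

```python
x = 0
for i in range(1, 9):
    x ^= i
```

Let's trace through this code step by step.

Initialize: x = 0
Entering loop: for i in range(1, 9):
After iteration 1: i = 1, x = 1
After iteration 2: i = 2, x = 3
After iteration 3: i = 3, x = 0
After iteration 4: i = 4, x = 4
After iteration 5: i = 5, x = 1
After iteration 6: i = 6, x = 7
After iteration 7: i = 7, x = 0
After iteration 8: i = 8, x = 8
Loop ends.

Final answer: 8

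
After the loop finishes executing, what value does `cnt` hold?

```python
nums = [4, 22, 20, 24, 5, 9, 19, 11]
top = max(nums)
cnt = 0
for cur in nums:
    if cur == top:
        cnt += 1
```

Let's trace through this code step by step.

Initialize: nums = [4, 22, 20, 24, 5, 9, 19, 11]
Initialize: top = 24
Initialize: cnt = 0
Entering loop: for cur in nums:
After iteration 1: cur = 4, cnt = 0
After iteration 2: cur = 22, cnt = 0
After iteration 3: cur = 20, cnt = 0
After iteration 4: cur = 24, cnt = 1
After iteration 5: cur = 5, cnt = 1
After iteration 6: cur = 9, cnt = 1
After iteration 7: cur = 19, cnt = 1
After iteration 8: cur = 11, cnt = 1
Loop ends.

Final answer: 1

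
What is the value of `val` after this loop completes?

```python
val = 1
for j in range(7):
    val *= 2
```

Let's trace through this code step by step.

Initialize: val = 1
Entering loop: for j in range(7):
After iteration 1: j = 0, val = 2
After iteration 2: j = 1, val = 4
After iteration 3: j = 2, val = 8
After iteration 4: j = 3, val = 16
After iteration 5: j = 4, val = 32
After iteration 6: j = 5, val = 64
After iteration 7: j = 6, val = 128
Loop ends.

Final answer: 128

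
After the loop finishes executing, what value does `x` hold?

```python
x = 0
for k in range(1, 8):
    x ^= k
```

Let's trace through this code step by step.

Initialize: x = 0
Entering loop: for k in range(1, 8):
After iteration 1: k = 1, x = 1
After iteration 2: k = 2, x = 3
After iteration 3: k = 3, x = 0
After iteration 4: k = 4, x = 4
After iteration 5: k = 5, x = 1
After iteration 6: k = 6, x = 7
After iteration 7: k = 7, x = 0
Loop ends.

Final answer: 0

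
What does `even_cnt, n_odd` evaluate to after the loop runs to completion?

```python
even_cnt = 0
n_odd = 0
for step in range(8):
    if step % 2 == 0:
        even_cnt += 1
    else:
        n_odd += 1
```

Let's trace through this code step by step.

Initialize: even_cnt = 0
Initialize: n_odd = 0
Entering loop: for step in range(8):
After iteration 1: step = 0, even_cnt = 1, n_odd = 0
After iteration 2: step = 1, even_cnt = 1, n_odd = 1
After iteration 3: step = 2, even_cnt = 2, n_odd = 1
After iteration 4: step = 3, even_cnt = 2, n_odd = 2
After iteration 5: step = 4, even_cnt = 3, n_odd = 2
After iteration 6: step = 5, even_cnt = 3, n_odd = 3
After iteration 7: step = 6, even_cnt = 4, n_odd = 3
After iteration 8: step = 7, even_cnt = 4, n_odd = 4
Loop ends.

Final answer: 4, 4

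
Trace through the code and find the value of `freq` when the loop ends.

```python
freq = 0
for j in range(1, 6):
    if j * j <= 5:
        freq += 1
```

Let's trace through this code step by step.

Initialize: freq = 0
Entering loop: for j in range(1, 6):
After iteration 1: j = 1, freq = 1
After iteration 2: j = 2, freq = 2
After iteration 3: j = 3, freq = 2
After iteration 4: j = 4, freq = 2
After iteration 5: j = 5, freq = 2
Loop ends.

Final answer: 2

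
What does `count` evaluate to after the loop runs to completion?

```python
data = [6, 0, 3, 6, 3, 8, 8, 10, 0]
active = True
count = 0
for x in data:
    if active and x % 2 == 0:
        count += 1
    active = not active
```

Let's trace through this code step by step.

Initialize: data = [6, 0, 3, 6, 3, 8, 8, 10, 0]
Initialize: active = True
Initialize: count = 0
Entering loop: for x in data:
After iteration 1: x = 6, active = False, count = 1
After iteration 2: x = 0, active = True, count = 1
After iteration 3: x = 3, active = False, count = 1
After iteration 4: x = 6, active = True, count = 1
After iteration 5: x = 3, active = False, count = 1
After iteration 6: x = 8, active = True, count = 1
After iteration 7: x = 8, active = False, count = 2
After iteration 8: x = 10, active = True, count = 2
After iteration 9: x = 0, active = False, count = 3
Loop ends.

Final answer: 3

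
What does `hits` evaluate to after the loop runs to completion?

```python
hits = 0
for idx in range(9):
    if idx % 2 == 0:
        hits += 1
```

Let's trace through this code step by step.

Initialize: hits = 0
Entering loop: for idx in range(9):
After iteration 1: idx = 0, hits = 1
After iteration 2: idx = 1, hits = 1
After iteration 3: idx = 2, hits = 2
After iteration 4: idx = 3, hits = 2
After iteration 5: idx = 4, hits = 3
After iteration 6: idx = 5, hits = 3
After iteration 7: idx = 6, hits = 4
After iteration 8: idx = 7, hits = 4
After iteration 9: idx = 8, hits = 5
Loop ends.

Final answer: 5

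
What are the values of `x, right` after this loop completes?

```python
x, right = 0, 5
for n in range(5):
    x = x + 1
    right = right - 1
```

Let's trace through this code step by step.

Initialize: x = 0
Initialize: right = 5
Entering loop: for n in range(5):
After iteration 1: n = 0, x = 1, right = 4
After iteration 2: n = 1, x = 2, right = 3
After iteration 3: n = 2, x = 3, right = 2
After iteration 4: n = 3, x = 4, right = 1
After iteration 5: n = 4, x = 5, right = 0
Loop ends.

Final answer: 5, 0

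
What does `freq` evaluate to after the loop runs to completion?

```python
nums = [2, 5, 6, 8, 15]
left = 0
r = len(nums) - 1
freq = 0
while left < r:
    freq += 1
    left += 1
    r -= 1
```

Let's trace through this code step by step.

Initialize: nums = [2, 5, 6, 8, 15]
Initialize: left = 0
Initialize: r = 4
Initialize: freq = 0
Entering loop: while left < r:
After iteration 1: left = 1, r = 3, freq = 1
After iteration 2: left = 2, r = 2, freq = 2
Loop ends.

Final answer: 2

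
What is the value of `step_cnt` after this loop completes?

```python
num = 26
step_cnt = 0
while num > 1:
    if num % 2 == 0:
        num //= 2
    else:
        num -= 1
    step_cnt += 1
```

Let's trace through this code step by step.

Initialize: num = 26
Initialize: step_cnt = 0
Entering loop: while num > 1:
After iteration 1: num = 13, step_cnt = 1
After iteration 2: num = 12, step_cnt = 2
After iteration 3: num = 6, step_cnt = 3
After iteration 4: num = 3, step_cnt = 4
After iteration 5: num = 2, step_cnt = 5
After iteration 6: num = 1, step_cnt = 6
Loop ends.

Final answer: 6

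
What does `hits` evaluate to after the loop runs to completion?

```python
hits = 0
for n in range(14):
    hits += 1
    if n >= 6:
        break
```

Let's trace through this code step by step.

Initialize: hits = 0
Entering loop: for n in range(14):
After iteration 1: n = 0, hits = 1
After iteration 2: n = 1, hits = 2
After iteration 3: n = 2, hits = 3
After iteration 4: n = 3, hits = 4
After iteration 5: n = 4, hits = 5
After iteration 6: n = 5, hits = 6
After iteration 7: n = 6, hits = 7
Loop ends.

Final answer: 7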